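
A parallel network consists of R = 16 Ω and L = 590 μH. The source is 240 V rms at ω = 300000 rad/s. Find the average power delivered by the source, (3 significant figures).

3.60 kW

X_L = ωL = 177 Ω
Parallel: admittances add. Y = 1/R + 1/(jωL)
Y = (0.0625 − j0.00565) S
|Y| = 0.0628 S → |Z| = 1/|Y| = 15.9 Ω, ∠Z = −∠Y = 5.17°
I = V/|Z| = 15.1 A
P = VI cos φ = 240 × 15.1 × cos(5.17°) = 3.60 kW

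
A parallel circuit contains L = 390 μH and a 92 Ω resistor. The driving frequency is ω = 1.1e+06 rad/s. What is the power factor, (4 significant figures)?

0.9778

X_L = ωL = 429.0 Ω
Parallel: admittances add. Y = 1/R + 1/(jωL)
Y = (0.01087 − j0.002331) S
|Y| = 0.01112 S → |Z| = 1/|Y| = 89.95 Ω, ∠Z = −∠Y = 12.10°
cos φ = cos(12.10°) = 0.9778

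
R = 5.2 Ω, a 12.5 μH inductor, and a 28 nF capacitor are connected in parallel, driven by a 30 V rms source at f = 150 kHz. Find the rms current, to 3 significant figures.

6.03 A

ω = 2πf = 942500 rad/s
X_L = ωL = 11.8 Ω
X_C = 1/(ωC) = 37.9 Ω
Parallel: admittances add. Y = 1/R + 1/(jωL) + jωC
Y = (0.192 − j0.0585) S
|Y| = 0.201 S → |Z| = 1/|Y| = 4.97 Ω, ∠Z = −∠Y = 16.9°
I = V/|Z| = 30/4.97 = 6.03 A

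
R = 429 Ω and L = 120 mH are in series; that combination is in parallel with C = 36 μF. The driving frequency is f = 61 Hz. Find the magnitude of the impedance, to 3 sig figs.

ω = 2πf = 383.3 rad/s
X_L = ωL = 46.0 Ω
X_C = 1/(ωC) = 72.5 Ω
Branch 1 (R+jX_L): Z₁ = 429 + j46.0 Ω, |Z₁| = 431 Ω
Branch 2 (−jX_C): Z₂ = −j72.5 Ω
Parallel: Z = Z₁Z₂/(Z₁+Z₂), |Z| = 72.8 Ω, ∠Z = -80.3°

72.8 Ω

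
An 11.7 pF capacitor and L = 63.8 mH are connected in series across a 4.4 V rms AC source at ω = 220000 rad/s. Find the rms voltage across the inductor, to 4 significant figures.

X_L = ωL = 14040 Ω
X_C = 1/(ωC) = 388500 Ω
Net reactance X = X_L − X_C = -374500 Ω
Z = − j374500 Ω
|Z| = √(0² + 374500²) = 374500 Ω
I = V/|Z| = 11.75 μA
V_L = I·|Z_L| = 1.175e-05 × 14040 = 0.1649 V

0.1649 V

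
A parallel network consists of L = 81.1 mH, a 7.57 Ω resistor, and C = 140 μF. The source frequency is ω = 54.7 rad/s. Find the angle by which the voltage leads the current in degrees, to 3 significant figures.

58.8°

X_L = ωL = 4.44 Ω
X_C = 1/(ωC) = 131 Ω
Parallel: admittances add. Y = 1/R + 1/(jωL) + jωC
Y = (0.132 − j0.218) S
|Y| = 0.255 S → |Z| = 1/|Y| = 3.93 Ω, ∠Z = −∠Y = 58.8°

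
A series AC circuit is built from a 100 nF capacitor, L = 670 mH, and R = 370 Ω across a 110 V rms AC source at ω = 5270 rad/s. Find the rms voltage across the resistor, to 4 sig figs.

X_L = ωL = 3531 Ω
X_C = 1/(ωC) = 1898 Ω
Net reactance X = X_L − X_C = 1633 Ω
Z = 370.0 + j1633 Ω
|Z| = √(370.0² + 1633²) = 1675 Ω
I = V/|Z| = 65.68 mA
V_R = I·|Z_R| = 0.06568 × 370.0 = 24.30 V

24.30 V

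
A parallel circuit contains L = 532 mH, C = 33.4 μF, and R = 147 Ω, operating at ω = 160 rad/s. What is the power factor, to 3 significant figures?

X_L = ωL = 85.1 Ω
X_C = 1/(ωC) = 187 Ω
Parallel: admittances add. Y = 1/R + 1/(jωL) + jωC
Y = (0.00680 − j0.00640) S
|Y| = 0.00934 S → |Z| = 1/|Y| = 107 Ω, ∠Z = −∠Y = 43.3°
cos φ = cos(43.3°) = 0.728

0.728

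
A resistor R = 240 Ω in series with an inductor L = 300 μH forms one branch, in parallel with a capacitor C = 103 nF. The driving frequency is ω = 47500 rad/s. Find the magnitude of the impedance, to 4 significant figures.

X_L = ωL = 14.25 Ω
X_C = 1/(ωC) = 204.4 Ω
Branch 1 (R+jX_L): Z₁ = 240.0 + j14.25 Ω, |Z₁| = 240.4 Ω
Branch 2 (−jX_C): Z₂ = −j204.4 Ω
Parallel: Z = Z₁Z₂/(Z₁+Z₂), |Z| = 160.5 Ω, ∠Z = -48.21°

160.5 Ω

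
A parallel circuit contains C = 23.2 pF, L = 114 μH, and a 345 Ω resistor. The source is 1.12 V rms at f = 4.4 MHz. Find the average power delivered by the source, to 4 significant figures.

ω = 2πf = 2.765e+07 rad/s
X_L = ωL = 3152 Ω
X_C = 1/(ωC) = 1559 Ω
Parallel: admittances add. Y = 1/R + 1/(jωL) + jωC
Y = (0.002899 + j0.0003241) S
|Y| = 0.002917 S → |Z| = 1/|Y| = 342.9 Ω, ∠Z = −∠Y = -6.380°
I = V/|Z| = 3.267 mA
P = VI cos φ = 1.12 × 0.003267 × cos(-6.380°) = 3.636 mW

3.636 mW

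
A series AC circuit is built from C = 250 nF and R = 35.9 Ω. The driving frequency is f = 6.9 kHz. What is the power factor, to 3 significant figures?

ω = 2πf = 43350 rad/s
X_C = 1/(ωC) = 92.3 Ω
Z = 35.9 − j92.3 Ω
|Z| = √(35.9² + 92.3²) = 99.0 Ω
∠Z = arctan(-92.3/35.9) = -68.7°
cos φ = cos(-68.7°) = 0.363

0.363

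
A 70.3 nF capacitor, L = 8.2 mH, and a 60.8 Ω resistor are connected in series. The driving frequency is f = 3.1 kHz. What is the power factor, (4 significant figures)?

0.1060

ω = 2πf = 19480 rad/s
X_L = ωL = 159.7 Ω
X_C = 1/(ωC) = 730.3 Ω
Net reactance X = X_L − X_C = -570.6 Ω
Z = 60.80 − j570.6 Ω
|Z| = √(60.80² + 570.6²) = 573.8 Ω
∠Z = arctan(-570.6/60.80) = -83.92°
cos φ = cos(-83.92°) = 0.1060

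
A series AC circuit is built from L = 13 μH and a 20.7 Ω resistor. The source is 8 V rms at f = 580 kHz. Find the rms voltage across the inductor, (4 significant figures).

7.331 V

ω = 2πf = 3.644e+06 rad/s
X_L = ωL = 47.38 Ω
Z = 20.70 + j47.38 Ω
|Z| = √(20.70² + 47.38²) = 51.70 Ω
I = V/|Z| = 154.7 mA
V_L = I·|Z_L| = 0.1547 × 47.38 = 7.331 V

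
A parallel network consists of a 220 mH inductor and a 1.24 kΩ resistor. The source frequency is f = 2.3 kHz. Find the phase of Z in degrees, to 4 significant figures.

21.31°

ω = 2πf = 14450 rad/s
X_L = ωL = 3179 Ω
Parallel: admittances add. Y = 1/R + 1/(jωL)
Y = (0.0008065 − j0.0003145) S
|Y| = 0.0008656 S → |Z| = 1/|Y| = 1155 Ω, ∠Z = −∠Y = 21.31°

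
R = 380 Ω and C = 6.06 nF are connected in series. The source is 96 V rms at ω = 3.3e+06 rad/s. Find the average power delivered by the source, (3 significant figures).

X_C = 1/(ωC) = 50.0 Ω
Z = 380 − j50.0 Ω
|Z| = √(380² + 50.0²) = 383 Ω
∠Z = arctan(-50.0/380) = -7.50°
I = V/|Z| = 250 mA
P = VI cos φ = 96 × 0.250 × cos(-7.50°) = 23.8 W

23.8 W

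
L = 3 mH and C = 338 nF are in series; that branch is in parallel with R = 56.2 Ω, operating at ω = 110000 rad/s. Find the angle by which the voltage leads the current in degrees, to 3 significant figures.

X_L = ωL = 330 Ω
X_C = 1/(ωC) = 26.9 Ω
Branch 1: Z₁ = R = 56.2 Ω
Branch 2 (series LC): Z₂ = j(X_L − X_C) = j303 Ω
Parallel: Z = Z₁Z₂/(Z₁+Z₂), |Z| = 55.3 Ω, ∠Z = 10.5°

10.5°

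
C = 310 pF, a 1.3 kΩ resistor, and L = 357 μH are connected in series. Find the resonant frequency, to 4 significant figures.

478.4 kHz

ω₀ = 1/√(LC) = 1/√(0.000357 × 3.1e-10) = 3.006e+06 rad/s
f₀ = ω₀/(2π) = 478.4 kHz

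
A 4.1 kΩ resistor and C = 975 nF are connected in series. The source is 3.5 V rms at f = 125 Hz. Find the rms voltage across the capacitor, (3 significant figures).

1.06 V

ω = 2πf = 785.4 rad/s
X_C = 1/(ωC) = 1310 Ω
Z = 4100 − j1310 Ω
|Z| = √(4100² + 1310²) = 4300 Ω
I = V/|Z| = 813 μA
V_C = I·|Z_C| = 0.000813 × 1310 = 1.06 V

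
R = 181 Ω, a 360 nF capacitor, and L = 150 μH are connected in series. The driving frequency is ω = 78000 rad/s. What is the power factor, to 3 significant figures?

0.991

X_L = ωL = 11.7 Ω
X_C = 1/(ωC) = 35.6 Ω
Net reactance X = X_L − X_C = -23.9 Ω
Z = 181 − j23.9 Ω
|Z| = √(181² + 23.9²) = 183 Ω
∠Z = arctan(-23.9/181) = -7.53°
cos φ = cos(-7.53°) = 0.991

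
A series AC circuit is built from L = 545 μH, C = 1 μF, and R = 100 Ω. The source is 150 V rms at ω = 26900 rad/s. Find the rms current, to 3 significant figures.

X_L = ωL = 14.7 Ω
X_C = 1/(ωC) = 37.2 Ω
Net reactance X = X_L − X_C = -22.5 Ω
Z = 100 − j22.5 Ω
|Z| = √(100² + 22.5²) = 103 Ω
I = V/|Z| = 150/103 = 1.46 A

1.46 A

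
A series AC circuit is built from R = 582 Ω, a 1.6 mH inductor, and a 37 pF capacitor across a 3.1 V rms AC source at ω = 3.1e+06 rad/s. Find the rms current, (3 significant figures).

X_L = ωL = 4960 Ω
X_C = 1/(ωC) = 8720 Ω
Net reactance X = X_L − X_C = -3760 Ω
Z = 582 − j3760 Ω
|Z| = √(582² + 3760²) = 3800 Ω
I = V/|Z| = 3.1/3800 = 815 μA

815 μA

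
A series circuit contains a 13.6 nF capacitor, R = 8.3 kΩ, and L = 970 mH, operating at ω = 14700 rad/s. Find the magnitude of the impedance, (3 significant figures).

X_L = ωL = 14300 Ω
X_C = 1/(ωC) = 5000 Ω
Net reactance X = X_L − X_C = 9260 Ω
Z = 8300 + j9260 Ω
|Z| = √(8300² + 9260²) = 12400 Ω

12400 Ω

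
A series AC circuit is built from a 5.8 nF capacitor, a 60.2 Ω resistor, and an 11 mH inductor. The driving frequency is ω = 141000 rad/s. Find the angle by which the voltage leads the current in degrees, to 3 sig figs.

79.6°

X_L = ωL = 1550 Ω
X_C = 1/(ωC) = 1220 Ω
Net reactance X = X_L − X_C = 328 Ω
Z = 60.2 + j328 Ω
|Z| = √(60.2² + 328²) = 334 Ω
∠Z = arctan(328/60.2) = 79.6°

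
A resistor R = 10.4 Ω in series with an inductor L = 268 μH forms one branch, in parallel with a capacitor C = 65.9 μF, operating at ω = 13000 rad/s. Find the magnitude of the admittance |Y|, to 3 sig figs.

X_L = ωL = 3.48 Ω
X_C = 1/(ωC) = 1.17 Ω
Branch 1 (R+jX_L): Z₁ = 10.4 + j3.48 Ω, |Z₁| = 11.0 Ω
Branch 2 (−jX_C): Z₂ = −j1.17 Ω
Parallel: Z = Z₁Z₂/(Z₁+Z₂), |Z| = 1.20 Ω, ∠Z = -84.0°
|Y| = 1/|Z| = 832 mS

832 mS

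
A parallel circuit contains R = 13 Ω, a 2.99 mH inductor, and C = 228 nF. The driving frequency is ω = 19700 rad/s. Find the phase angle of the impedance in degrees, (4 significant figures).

X_L = ωL = 58.90 Ω
X_C = 1/(ωC) = 222.6 Ω
Parallel: admittances add. Y = 1/R + 1/(jωL) + jωC
Y = (0.07692 − j0.01249) S
|Y| = 0.07793 S → |Z| = 1/|Y| = 12.83 Ω, ∠Z = −∠Y = 9.219°

9.219°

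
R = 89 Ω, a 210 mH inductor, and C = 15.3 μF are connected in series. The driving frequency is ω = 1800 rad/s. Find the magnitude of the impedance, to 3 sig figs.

353 Ω

X_L = ωL = 378 Ω
X_C = 1/(ωC) = 36.3 Ω
Net reactance X = X_L − X_C = 342 Ω
Z = 89.0 + j342 Ω
|Z| = √(89.0² + 342²) = 353 Ω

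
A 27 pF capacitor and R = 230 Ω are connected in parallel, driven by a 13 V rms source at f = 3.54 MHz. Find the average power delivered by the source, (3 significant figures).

735 mW

ω = 2πf = 2.224e+07 rad/s
X_C = 1/(ωC) = 1670 Ω
Parallel: admittances add. Y = 1/R + jωC
Y = (0.00435 + j0.000601) S
|Y| = 0.00439 S → |Z| = 1/|Y| = 228 Ω, ∠Z = −∠Y = -7.86°
I = V/|Z| = 57.1 mA
P = VI cos φ = 13 × 0.0571 × cos(-7.86°) = 735 mW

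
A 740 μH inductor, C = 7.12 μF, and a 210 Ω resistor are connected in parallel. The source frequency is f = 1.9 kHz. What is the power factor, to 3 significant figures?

ω = 2πf = 11940 rad/s
X_L = ωL = 8.83 Ω
X_C = 1/(ωC) = 11.8 Ω
Parallel: admittances add. Y = 1/R + 1/(jωL) + jωC
Y = (0.00476 − j0.0282) S
|Y| = 0.0286 S → |Z| = 1/|Y| = 35.0 Ω, ∠Z = −∠Y = 80.4°
cos φ = cos(80.4°) = 0.167

0.167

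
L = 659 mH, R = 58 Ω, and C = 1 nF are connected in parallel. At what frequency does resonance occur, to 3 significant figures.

6.20 kHz

ω₀ = 1/√(LC) = 1/√(0.659 × 1e-09) = 38950 rad/s
f₀ = ω₀/(2π) = 6.20 kHz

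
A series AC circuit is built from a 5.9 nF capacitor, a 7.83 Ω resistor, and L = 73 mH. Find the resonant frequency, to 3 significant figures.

ω₀ = 1/√(LC) = 1/√(0.073 × 5.9e-09) = 48190 rad/s
f₀ = ω₀/(2π) = 7.67 kHz

7.67 kHz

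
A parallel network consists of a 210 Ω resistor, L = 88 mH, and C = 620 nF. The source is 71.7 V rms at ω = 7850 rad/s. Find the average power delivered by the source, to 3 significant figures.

24.5 W

X_L = ωL = 691 Ω
X_C = 1/(ωC) = 205 Ω
Parallel: admittances add. Y = 1/R + 1/(jωL) + jωC
Y = (0.00476 + j0.00342) S
|Y| = 0.00586 S → |Z| = 1/|Y| = 171 Ω, ∠Z = −∠Y = -35.7°
I = V/|Z| = 420 mA
P = VI cos φ = 71.7 × 0.420 × cos(-35.7°) = 24.5 W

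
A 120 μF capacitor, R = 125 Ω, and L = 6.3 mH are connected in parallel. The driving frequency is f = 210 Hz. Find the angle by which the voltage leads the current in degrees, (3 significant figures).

ω = 2πf = 1319 rad/s
X_L = ωL = 8.31 Ω
X_C = 1/(ωC) = 6.32 Ω
Parallel: admittances add. Y = 1/R + 1/(jωL) + jωC
Y = (0.00800 + j0.0380) S
|Y| = 0.0389 S → |Z| = 1/|Y| = 25.7 Ω, ∠Z = −∠Y = -78.1°

-78.1°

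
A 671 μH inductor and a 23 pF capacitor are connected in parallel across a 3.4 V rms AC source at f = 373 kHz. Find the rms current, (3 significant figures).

1.98 mA

ω = 2πf = 2.344e+06 rad/s
X_L = ωL = 1570 Ω
X_C = 1/(ωC) = 18600 Ω
Parallel: admittances add. Y = 1/(jωL) + jωC
Y = (0 − j0.000582) S
|Y| = 0.000582 S → |Z| = 1/|Y| = 1720 Ω, ∠Z = −∠Y = 90.0°
I = V/|Z| = 3.4/1720 = 1.98 mA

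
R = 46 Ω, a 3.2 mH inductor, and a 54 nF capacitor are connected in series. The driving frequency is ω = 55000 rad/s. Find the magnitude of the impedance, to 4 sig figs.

167.2 Ω

X_L = ωL = 176.0 Ω
X_C = 1/(ωC) = 336.7 Ω
Net reactance X = X_L − X_C = -160.7 Ω
Z = 46.00 − j160.7 Ω
|Z| = √(46.00² + 160.7²) = 167.2 Ω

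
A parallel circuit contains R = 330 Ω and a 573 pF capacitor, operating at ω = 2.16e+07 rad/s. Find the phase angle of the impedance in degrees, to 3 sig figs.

X_C = 1/(ωC) = 80.8 Ω
Parallel: admittances add. Y = 1/R + jωC
Y = (0.00303 + j0.0124) S
|Y| = 0.0127 S → |Z| = 1/|Y| = 78.5 Ω, ∠Z = −∠Y = -76.2°

-76.2°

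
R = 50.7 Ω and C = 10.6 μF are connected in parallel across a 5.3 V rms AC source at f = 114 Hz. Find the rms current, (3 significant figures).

ω = 2πf = 716.3 rad/s
X_C = 1/(ωC) = 132 Ω
Parallel: admittances add. Y = 1/R + jωC
Y = (0.0197 + j0.00759) S
|Y| = 0.0211 S → |Z| = 1/|Y| = 47.3 Ω, ∠Z = −∠Y = -21.1°
I = V/|Z| = 5.3/47.3 = 112 mA

112 mA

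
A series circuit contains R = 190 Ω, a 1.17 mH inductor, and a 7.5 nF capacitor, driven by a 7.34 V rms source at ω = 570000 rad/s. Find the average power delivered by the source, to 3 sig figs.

45.8 mW

X_L = ωL = 667 Ω
X_C = 1/(ωC) = 234 Ω
Net reactance X = X_L − X_C = 433 Ω
Z = 190 + j433 Ω
|Z| = √(190² + 433²) = 473 Ω
∠Z = arctan(433/190) = 66.3°
I = V/|Z| = 15.5 mA
P = VI cos φ = 7.34 × 0.0155 × cos(66.3°) = 45.8 mW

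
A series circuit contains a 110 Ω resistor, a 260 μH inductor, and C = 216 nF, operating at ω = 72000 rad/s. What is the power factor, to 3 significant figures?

X_L = ωL = 18.7 Ω
X_C = 1/(ωC) = 64.3 Ω
Net reactance X = X_L − X_C = -45.6 Ω
Z = 110 − j45.6 Ω
|Z| = √(110² + 45.6²) = 119 Ω
∠Z = arctan(-45.6/110) = -22.5°
cos φ = cos(-22.5°) = 0.924

0.924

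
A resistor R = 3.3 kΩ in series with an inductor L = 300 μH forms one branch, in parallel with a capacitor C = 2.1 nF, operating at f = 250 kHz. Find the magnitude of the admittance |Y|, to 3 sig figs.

3.27 mS

ω = 2πf = 1.571e+06 rad/s
X_L = ωL = 471 Ω
X_C = 1/(ωC) = 303 Ω
Branch 1 (R+jX_L): Z₁ = 3300 + j471 Ω, |Z₁| = 3330 Ω
Branch 2 (−jX_C): Z₂ = −j303 Ω
Parallel: Z = Z₁Z₂/(Z₁+Z₂), |Z| = 306 Ω, ∠Z = -84.8°
|Y| = 1/|Z| = 3.27 mS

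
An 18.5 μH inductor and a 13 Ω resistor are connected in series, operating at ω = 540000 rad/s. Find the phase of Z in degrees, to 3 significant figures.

37.5°

X_L = ωL = 9.99 Ω
Z = 13.0 + j9.99 Ω
|Z| = √(13.0² + 9.99²) = 16.4 Ω
∠Z = arctan(9.99/13.0) = 37.5°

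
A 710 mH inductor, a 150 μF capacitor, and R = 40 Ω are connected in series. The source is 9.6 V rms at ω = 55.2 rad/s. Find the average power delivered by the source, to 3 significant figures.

447 mW

X_L = ωL = 39.2 Ω
X_C = 1/(ωC) = 121 Ω
Net reactance X = X_L − X_C = -81.6 Ω
Z = 40.0 − j81.6 Ω
|Z| = √(40.0² + 81.6²) = 90.9 Ω
∠Z = arctan(-81.6/40.0) = -63.9°
I = V/|Z| = 106 mA
P = VI cos φ = 9.6 × 0.106 × cos(-63.9°) = 447 mW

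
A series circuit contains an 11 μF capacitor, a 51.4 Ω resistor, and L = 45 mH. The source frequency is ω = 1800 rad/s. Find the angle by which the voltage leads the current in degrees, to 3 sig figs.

X_L = ωL = 81.0 Ω
X_C = 1/(ωC) = 50.5 Ω
Net reactance X = X_L − X_C = 30.5 Ω
Z = 51.4 + j30.5 Ω
|Z| = √(51.4² + 30.5²) = 59.8 Ω
∠Z = arctan(30.5/51.4) = 30.7°

30.7°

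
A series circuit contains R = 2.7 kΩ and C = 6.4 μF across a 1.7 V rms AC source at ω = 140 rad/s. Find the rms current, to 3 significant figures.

582 μA

X_C = 1/(ωC) = 1120 Ω
Z = 2700 − j1120 Ω
|Z| = √(2700² + 1120²) = 2920 Ω
I = V/|Z| = 1.7/2920 = 582 μA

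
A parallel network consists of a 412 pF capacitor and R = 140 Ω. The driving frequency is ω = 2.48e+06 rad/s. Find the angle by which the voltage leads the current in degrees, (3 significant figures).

X_C = 1/(ωC) = 979 Ω
Parallel: admittances add. Y = 1/R + jωC
Y = (0.00714 + j0.00102) S
|Y| = 0.00722 S → |Z| = 1/|Y| = 139 Ω, ∠Z = −∠Y = -8.14°

-8.14°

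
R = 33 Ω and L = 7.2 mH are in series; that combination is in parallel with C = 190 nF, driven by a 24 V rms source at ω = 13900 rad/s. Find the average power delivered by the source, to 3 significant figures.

X_L = ωL = 100 Ω
X_C = 1/(ωC) = 379 Ω
Branch 1 (R+jX_L): Z₁ = 33.0 + j100 Ω, |Z₁| = 105 Ω
Branch 2 (−jX_C): Z₂ = −j379 Ω
Parallel: Z = Z₁Z₂/(Z₁+Z₂), |Z| = 142 Ω, ∠Z = 65.0°
I = V/|Z| = 169 mA
P = VI cos φ = 24 × 0.169 × cos(65.0°) = 1.71 W

1.71 W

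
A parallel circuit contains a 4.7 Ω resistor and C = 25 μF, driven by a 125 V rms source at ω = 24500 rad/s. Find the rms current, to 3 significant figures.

X_C = 1/(ωC) = 1.63 Ω
Parallel: admittances add. Y = 1/R + jωC
Y = (0.213 + j0.613) S
|Y| = 0.648 S → |Z| = 1/|Y| = 1.54 Ω, ∠Z = −∠Y = -70.8°
I = V/|Z| = 125/1.54 = 81.1 A

81.1 A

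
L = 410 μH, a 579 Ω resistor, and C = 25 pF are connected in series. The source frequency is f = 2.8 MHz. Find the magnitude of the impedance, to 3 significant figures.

4970 Ω

ω = 2πf = 1.759e+07 rad/s
X_L = ωL = 7210 Ω
X_C = 1/(ωC) = 2270 Ω
Net reactance X = X_L − X_C = 4940 Ω
Z = 579 + j4940 Ω
|Z| = √(579² + 4940²) = 4970 Ω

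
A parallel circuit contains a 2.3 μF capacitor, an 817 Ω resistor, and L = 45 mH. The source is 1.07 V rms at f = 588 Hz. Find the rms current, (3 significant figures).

2.96 mA

ω = 2πf = 3695 rad/s
X_L = ωL = 166 Ω
X_C = 1/(ωC) = 118 Ω
Parallel: admittances add. Y = 1/R + 1/(jωL) + jωC
Y = (0.00122 + j0.00248) S
|Y| = 0.00277 S → |Z| = 1/|Y| = 361 Ω, ∠Z = −∠Y = -63.8°
I = V/|Z| = 1.07/361 = 2.96 mA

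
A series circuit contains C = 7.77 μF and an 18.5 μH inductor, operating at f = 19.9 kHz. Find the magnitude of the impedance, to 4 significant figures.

1.284 Ω

ω = 2πf = 125000 rad/s
X_L = ωL = 2.313 Ω
X_C = 1/(ωC) = 1.029 Ω
Net reactance X = X_L − X_C = 1.284 Ω
Z = j1.284 Ω
|Z| = √(0² + 1.284²) = 1.284 Ω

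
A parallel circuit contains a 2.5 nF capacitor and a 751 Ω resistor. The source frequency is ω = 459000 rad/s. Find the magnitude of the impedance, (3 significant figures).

569 Ω

X_C = 1/(ωC) = 871 Ω
Parallel: admittances add. Y = 1/R + jωC
Y = (0.00133 + j0.00115) S
|Y| = 0.00176 S → |Z| = 1/|Y| = 569 Ω, ∠Z = −∠Y = -40.8°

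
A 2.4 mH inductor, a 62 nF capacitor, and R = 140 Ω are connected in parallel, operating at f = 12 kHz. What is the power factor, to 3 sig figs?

ω = 2πf = 75400 rad/s
X_L = ωL = 181 Ω
X_C = 1/(ωC) = 214 Ω
Parallel: admittances add. Y = 1/R + 1/(jωL) + jωC
Y = (0.00714 − j0.000852) S
|Y| = 0.00719 S → |Z| = 1/|Y| = 139 Ω, ∠Z = −∠Y = 6.80°
cos φ = cos(6.80°) = 0.993

0.993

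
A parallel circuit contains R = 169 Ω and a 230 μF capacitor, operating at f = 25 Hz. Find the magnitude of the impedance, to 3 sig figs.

ω = 2πf = 157.1 rad/s
X_C = 1/(ωC) = 27.7 Ω
Parallel: admittances add. Y = 1/R + jωC
Y = (0.00592 + j0.0361) S
|Y| = 0.0366 S → |Z| = 1/|Y| = 27.3 Ω, ∠Z = −∠Y = -80.7°

27.3 Ω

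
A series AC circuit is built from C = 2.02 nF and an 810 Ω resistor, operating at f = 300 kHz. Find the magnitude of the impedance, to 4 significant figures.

851.5 Ω

ω = 2πf = 1.885e+06 rad/s
X_C = 1/(ωC) = 262.6 Ω
Z = 810.0 − j262.6 Ω
|Z| = √(810.0² + 262.6²) = 851.5 Ω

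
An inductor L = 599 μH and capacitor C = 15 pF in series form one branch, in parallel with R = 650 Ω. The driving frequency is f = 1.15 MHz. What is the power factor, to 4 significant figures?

0.9913

ω = 2πf = 7.226e+06 rad/s
X_L = ωL = 4328 Ω
X_C = 1/(ωC) = 9226 Ω
Branch 1: Z₁ = R = 650.0 Ω
Branch 2 (series LC): Z₂ = j(X_L − X_C) = −j4898 Ω
Parallel: Z = Z₁Z₂/(Z₁+Z₂), |Z| = 644.4 Ω, ∠Z = -7.559°
cos φ = cos(-7.559°) = 0.9913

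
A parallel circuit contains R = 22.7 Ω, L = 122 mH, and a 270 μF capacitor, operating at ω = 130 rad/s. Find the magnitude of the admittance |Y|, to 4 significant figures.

X_L = ωL = 15.86 Ω
X_C = 1/(ωC) = 28.49 Ω
Parallel: admittances add. Y = 1/R + 1/(jωL) + jωC
Y = (0.04405 − j0.02795) S
|Y| = 0.05217 S → |Z| = 1/|Y| = 19.17 Ω, ∠Z = −∠Y = 32.40°

52.17 mS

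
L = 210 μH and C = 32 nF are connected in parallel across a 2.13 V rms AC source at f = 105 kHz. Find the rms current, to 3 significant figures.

29.6 mA

ω = 2πf = 659700 rad/s
X_L = ωL = 139 Ω
X_C = 1/(ωC) = 47.4 Ω
Parallel: admittances add. Y = 1/(jωL) + jωC
Y = (0 + j0.0139) S
|Y| = 0.0139 S → |Z| = 1/|Y| = 72.0 Ω, ∠Z = −∠Y = -90.0°
I = V/|Z| = 2.13/72.0 = 29.6 mA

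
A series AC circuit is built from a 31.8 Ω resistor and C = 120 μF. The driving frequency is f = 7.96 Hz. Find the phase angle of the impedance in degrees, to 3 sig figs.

-79.2°

ω = 2πf = 50.01 rad/s
X_C = 1/(ωC) = 167 Ω
Z = 31.8 − j167 Ω
|Z| = √(31.8² + 167²) = 170 Ω
∠Z = arctan(-167/31.8) = -79.2°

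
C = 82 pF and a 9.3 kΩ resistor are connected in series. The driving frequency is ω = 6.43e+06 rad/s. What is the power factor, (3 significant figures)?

X_C = 1/(ωC) = 1900 Ω
Z = 9300 − j1900 Ω
|Z| = √(9300² + 1900²) = 9490 Ω
∠Z = arctan(-1900/9300) = -11.5°
cos φ = cos(-11.5°) = 0.980

0.980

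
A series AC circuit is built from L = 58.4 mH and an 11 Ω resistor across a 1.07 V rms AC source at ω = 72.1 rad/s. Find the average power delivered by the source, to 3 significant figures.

X_L = ωL = 4.21 Ω
Z = 11.0 + j4.21 Ω
|Z| = √(11.0² + 4.21²) = 11.8 Ω
∠Z = arctan(4.21/11.0) = 20.9°
I = V/|Z| = 90.8 mA
P = VI cos φ = 1.07 × 0.0908 × cos(20.9°) = 90.8 mW

90.8 mW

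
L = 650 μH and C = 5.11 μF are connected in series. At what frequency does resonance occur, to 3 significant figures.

2.76 kHz

ω₀ = 1/√(LC) = 1/√(0.00065 × 5.11e-06) = 17350 rad/s
f₀ = ω₀/(2π) = 2.76 kHz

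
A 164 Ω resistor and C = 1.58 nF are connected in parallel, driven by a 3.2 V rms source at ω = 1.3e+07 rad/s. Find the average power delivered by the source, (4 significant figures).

X_C = 1/(ωC) = 48.69 Ω
Parallel: admittances add. Y = 1/R + jωC
Y = (0.006098 + j0.02054) S
|Y| = 0.02143 S → |Z| = 1/|Y| = 46.67 Ω, ∠Z = −∠Y = -73.47°
I = V/|Z| = 68.56 mA
P = VI cos φ = 3.2 × 0.06856 × cos(-73.47°) = 62.44 mW

62.44 mW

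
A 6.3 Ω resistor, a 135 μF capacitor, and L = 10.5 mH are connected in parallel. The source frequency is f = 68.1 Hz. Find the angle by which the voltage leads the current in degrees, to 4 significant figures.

46.08°

ω = 2πf = 427.9 rad/s
X_L = ωL = 4.493 Ω
X_C = 1/(ωC) = 17.31 Ω
Parallel: admittances add. Y = 1/R + 1/(jωL) + jωC
Y = (0.1587 − j0.1648) S
|Y| = 0.2288 S → |Z| = 1/|Y| = 4.370 Ω, ∠Z = −∠Y = 46.08°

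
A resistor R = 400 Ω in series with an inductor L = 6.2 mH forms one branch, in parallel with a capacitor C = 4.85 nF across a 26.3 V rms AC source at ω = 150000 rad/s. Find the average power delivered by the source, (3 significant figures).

270 mW

X_L = ωL = 930 Ω
X_C = 1/(ωC) = 1370 Ω
Branch 1 (R+jX_L): Z₁ = 400 + j930 Ω, |Z₁| = 1010 Ω
Branch 2 (−jX_C): Z₂ = −j1370 Ω
Parallel: Z = Z₁Z₂/(Z₁+Z₂), |Z| = 2330 Ω, ∠Z = 24.7°
I = V/|Z| = 11.3 mA
P = VI cos φ = 26.3 × 0.0113 × cos(24.7°) = 270 mW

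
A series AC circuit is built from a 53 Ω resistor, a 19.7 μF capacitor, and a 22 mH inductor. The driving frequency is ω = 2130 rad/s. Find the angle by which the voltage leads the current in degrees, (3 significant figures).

X_L = ωL = 46.9 Ω
X_C = 1/(ωC) = 23.8 Ω
Net reactance X = X_L − X_C = 23.0 Ω
Z = 53.0 + j23.0 Ω
|Z| = √(53.0² + 23.0²) = 57.8 Ω
∠Z = arctan(23.0/53.0) = 23.5°

23.5°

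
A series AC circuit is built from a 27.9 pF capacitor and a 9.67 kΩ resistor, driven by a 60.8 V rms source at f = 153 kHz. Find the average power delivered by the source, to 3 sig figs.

24.1 mW

ω = 2πf = 961300 rad/s
X_C = 1/(ωC) = 37300 Ω
Z = 9670 − j37300 Ω
|Z| = √(9670² + 37300²) = 38500 Ω
∠Z = arctan(-37300/9670) = -75.5°
I = V/|Z| = 1.58 mA
P = VI cos φ = 60.8 × 0.00158 × cos(-75.5°) = 24.1 mW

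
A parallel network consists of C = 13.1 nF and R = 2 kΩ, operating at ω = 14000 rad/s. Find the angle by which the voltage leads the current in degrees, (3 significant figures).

X_C = 1/(ωC) = 5450 Ω
Parallel: admittances add. Y = 1/R + jωC
Y = (0.000500 + j0.000183) S
|Y| = 0.000533 S → |Z| = 1/|Y| = 1880 Ω, ∠Z = −∠Y = -20.1°

-20.1°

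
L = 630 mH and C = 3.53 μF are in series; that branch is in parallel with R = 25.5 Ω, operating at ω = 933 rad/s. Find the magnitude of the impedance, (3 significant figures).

X_L = ωL = 588 Ω
X_C = 1/(ωC) = 304 Ω
Branch 1: Z₁ = R = 25.5 Ω
Branch 2 (series LC): Z₂ = j(X_L − X_C) = j284 Ω
Parallel: Z = Z₁Z₂/(Z₁+Z₂), |Z| = 25.4 Ω, ∠Z = 5.13°

25.4 Ω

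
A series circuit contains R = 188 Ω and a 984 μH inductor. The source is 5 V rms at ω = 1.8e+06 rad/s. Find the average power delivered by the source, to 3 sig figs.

X_L = ωL = 1770 Ω
Z = 188 + j1770 Ω
|Z| = √(188² + 1770²) = 1780 Ω
∠Z = arctan(1770/188) = 83.9°
I = V/|Z| = 2.81 mA
P = VI cos φ = 5 × 0.00281 × cos(83.9°) = 1.48 mW

1.48 mW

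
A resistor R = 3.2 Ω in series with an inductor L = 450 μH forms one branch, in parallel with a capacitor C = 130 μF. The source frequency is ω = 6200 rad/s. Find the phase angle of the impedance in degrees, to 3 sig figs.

-74.7°

X_L = ωL = 2.79 Ω
X_C = 1/(ωC) = 1.24 Ω
Branch 1 (R+jX_L): Z₁ = 3.20 + j2.79 Ω, |Z₁| = 4.25 Ω
Branch 2 (−jX_C): Z₂ = −j1.24 Ω
Parallel: Z = Z₁Z₂/(Z₁+Z₂), |Z| = 1.48 Ω, ∠Z = -74.7°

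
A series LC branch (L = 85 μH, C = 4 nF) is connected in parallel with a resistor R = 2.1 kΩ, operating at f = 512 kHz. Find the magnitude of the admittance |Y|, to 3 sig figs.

5.13 mS

ω = 2πf = 3.217e+06 rad/s
X_L = ωL = 273 Ω
X_C = 1/(ωC) = 77.7 Ω
Branch 1: Z₁ = R = 2100 Ω
Branch 2 (series LC): Z₂ = j(X_L − X_C) = j196 Ω
Parallel: Z = Z₁Z₂/(Z₁+Z₂), |Z| = 195 Ω, ∠Z = 84.7°
|Y| = 1/|Z| = 5.13 mS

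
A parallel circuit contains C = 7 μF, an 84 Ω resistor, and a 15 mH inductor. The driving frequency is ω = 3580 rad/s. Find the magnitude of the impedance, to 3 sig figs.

73.9 Ω

X_L = ωL = 53.7 Ω
X_C = 1/(ωC) = 39.9 Ω
Parallel: admittances add. Y = 1/R + 1/(jωL) + jωC
Y = (0.0119 + j0.00644) S
|Y| = 0.0135 S → |Z| = 1/|Y| = 73.9 Ω, ∠Z = −∠Y = -28.4°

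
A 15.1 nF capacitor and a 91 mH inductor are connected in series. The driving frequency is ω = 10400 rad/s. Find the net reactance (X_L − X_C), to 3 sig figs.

X_L = ωL = 946 Ω
X_C = 1/(ωC) = 6370 Ω
X = 946 − 6370 = -5420 Ω

-5420 Ω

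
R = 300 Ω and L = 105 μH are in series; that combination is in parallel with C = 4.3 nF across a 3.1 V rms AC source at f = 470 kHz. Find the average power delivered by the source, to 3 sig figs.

15.5 mW

ω = 2πf = 2.953e+06 rad/s
X_L = ωL = 310 Ω
X_C = 1/(ωC) = 78.8 Ω
Branch 1 (R+jX_L): Z₁ = 300 + j310 Ω, |Z₁| = 431 Ω
Branch 2 (−jX_C): Z₂ = −j78.8 Ω
Parallel: Z = Z₁Z₂/(Z₁+Z₂), |Z| = 89.7 Ω, ∠Z = -81.7°
I = V/|Z| = 34.6 mA
P = VI cos φ = 3.1 × 0.0346 × cos(-81.7°) = 15.5 mW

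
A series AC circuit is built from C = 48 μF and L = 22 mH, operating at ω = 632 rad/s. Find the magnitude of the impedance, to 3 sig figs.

19.1 Ω

X_L = ωL = 13.9 Ω
X_C = 1/(ωC) = 33.0 Ω
Net reactance X = X_L − X_C = -19.1 Ω
Z = − j19.1 Ω
|Z| = √(0² + 19.1²) = 19.1 Ω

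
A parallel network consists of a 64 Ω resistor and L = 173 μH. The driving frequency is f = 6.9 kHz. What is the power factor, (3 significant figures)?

ω = 2πf = 43350 rad/s
X_L = ωL = 7.50 Ω
Parallel: admittances add. Y = 1/R + 1/(jωL)
Y = (0.0156 − j0.133) S
|Y| = 0.134 S → |Z| = 1/|Y| = 7.45 Ω, ∠Z = −∠Y = 83.3°
cos φ = cos(83.3°) = 0.116

0.116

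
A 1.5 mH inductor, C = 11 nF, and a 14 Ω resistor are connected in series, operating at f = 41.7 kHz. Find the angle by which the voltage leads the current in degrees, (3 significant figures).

73.1°

ω = 2πf = 262000 rad/s
X_L = ωL = 393 Ω
X_C = 1/(ωC) = 347 Ω
Net reactance X = X_L − X_C = 46.0 Ω
Z = 14.0 + j46.0 Ω
|Z| = √(14.0² + 46.0²) = 48.1 Ω
∠Z = arctan(46.0/14.0) = 73.1°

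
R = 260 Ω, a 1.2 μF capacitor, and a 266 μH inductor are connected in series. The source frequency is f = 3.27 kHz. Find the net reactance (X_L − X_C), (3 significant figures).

-35.1 Ω

ω = 2πf = 20550 rad/s
X_L = ωL = 5.47 Ω
X_C = 1/(ωC) = 40.6 Ω
X = 5.47 − 40.6 = -35.1 Ω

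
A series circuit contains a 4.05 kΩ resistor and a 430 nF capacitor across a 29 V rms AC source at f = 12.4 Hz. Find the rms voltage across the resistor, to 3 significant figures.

3.90 V

ω = 2πf = 77.91 rad/s
X_C = 1/(ωC) = 29800 Ω
Z = 4050 − j29800 Ω
|Z| = √(4050² + 29800²) = 30100 Ω
I = V/|Z| = 963 μA
V_R = I·|Z_R| = 0.000963 × 4050 = 3.90 V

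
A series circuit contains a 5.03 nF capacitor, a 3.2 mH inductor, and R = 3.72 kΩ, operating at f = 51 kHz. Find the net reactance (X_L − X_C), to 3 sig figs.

405 Ω

ω = 2πf = 320400 rad/s
X_L = ωL = 1030 Ω
X_C = 1/(ωC) = 620 Ω
X = 1030 − 620 = 405 Ω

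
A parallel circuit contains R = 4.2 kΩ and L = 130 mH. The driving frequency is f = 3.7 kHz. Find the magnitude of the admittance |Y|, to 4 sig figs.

ω = 2πf = 23250 rad/s
X_L = ωL = 3022 Ω
Parallel: admittances add. Y = 1/R + 1/(jωL)
Y = (0.0002381 − j0.0003309) S
|Y| = 0.0004076 S → |Z| = 1/|Y| = 2453 Ω, ∠Z = −∠Y = 54.26°

407.6 μS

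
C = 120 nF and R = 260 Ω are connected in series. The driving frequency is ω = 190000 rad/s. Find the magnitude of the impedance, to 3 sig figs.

X_C = 1/(ωC) = 43.9 Ω
Z = 260 − j43.9 Ω
|Z| = √(260² + 43.9²) = 264 Ω

264 Ω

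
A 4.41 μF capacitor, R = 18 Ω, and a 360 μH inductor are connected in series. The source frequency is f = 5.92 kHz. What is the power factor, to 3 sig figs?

ω = 2πf = 37200 rad/s
X_L = ωL = 13.4 Ω
X_C = 1/(ωC) = 6.10 Ω
Net reactance X = X_L − X_C = 7.29 Ω
Z = 18.0 + j7.29 Ω
|Z| = √(18.0² + 7.29²) = 19.4 Ω
∠Z = arctan(7.29/18.0) = 22.1°
cos φ = cos(22.1°) = 0.927

0.927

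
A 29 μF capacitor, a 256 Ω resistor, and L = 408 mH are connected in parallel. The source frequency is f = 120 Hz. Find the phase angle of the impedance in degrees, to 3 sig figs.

-78.1°

ω = 2πf = 754.0 rad/s
X_L = ωL = 308 Ω
X_C = 1/(ωC) = 45.7 Ω
Parallel: admittances add. Y = 1/R + 1/(jωL) + jωC
Y = (0.00391 + j0.0186) S
|Y| = 0.0190 S → |Z| = 1/|Y| = 52.6 Ω, ∠Z = −∠Y = -78.1°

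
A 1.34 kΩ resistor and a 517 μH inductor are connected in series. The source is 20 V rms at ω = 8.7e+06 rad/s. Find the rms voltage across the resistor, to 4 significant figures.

5.710 V

X_L = ωL = 4498 Ω
Z = 1340 + j4498 Ω
|Z| = √(1340² + 4498²) = 4693 Ω
I = V/|Z| = 4.261 mA
V_R = I·|Z_R| = 0.004261 × 1340 = 5.710 V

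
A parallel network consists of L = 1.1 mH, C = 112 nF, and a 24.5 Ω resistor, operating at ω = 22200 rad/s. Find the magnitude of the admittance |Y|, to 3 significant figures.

56.1 mS

X_L = ωL = 24.4 Ω
X_C = 1/(ωC) = 402 Ω
Parallel: admittances add. Y = 1/R + 1/(jωL) + jωC
Y = (0.0408 − j0.0385) S
|Y| = 0.0561 S → |Z| = 1/|Y| = 17.8 Ω, ∠Z = −∠Y = 43.3°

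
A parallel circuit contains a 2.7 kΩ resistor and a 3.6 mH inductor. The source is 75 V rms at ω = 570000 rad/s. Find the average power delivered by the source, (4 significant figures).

2.083 W

X_L = ωL = 2052 Ω
Parallel: admittances add. Y = 1/R + 1/(jωL)
Y = (0.0003704 − j0.0004873) S
|Y| = 0.0006121 S → |Z| = 1/|Y| = 1634 Ω, ∠Z = −∠Y = 52.77°
I = V/|Z| = 45.91 mA
P = VI cos φ = 75 × 0.04591 × cos(52.77°) = 2.083 W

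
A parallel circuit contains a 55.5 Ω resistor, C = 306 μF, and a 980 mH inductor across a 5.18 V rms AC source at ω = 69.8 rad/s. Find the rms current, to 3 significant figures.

X_L = ωL = 68.4 Ω
X_C = 1/(ωC) = 46.8 Ω
Parallel: admittances add. Y = 1/R + 1/(jωL) + jωC
Y = (0.0180 + j0.00674) S
|Y| = 0.0192 S → |Z| = 1/|Y| = 52.0 Ω, ∠Z = −∠Y = -20.5°
I = V/|Z| = 5.18/52.0 = 99.6 mA

99.6 mA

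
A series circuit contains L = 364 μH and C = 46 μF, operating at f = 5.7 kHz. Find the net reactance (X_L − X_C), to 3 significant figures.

ω = 2πf = 35810 rad/s
X_L = ωL = 13.0 Ω
X_C = 1/(ωC) = 0.607 Ω
X = 13.0 − 0.607 = 12.4 Ω

12.4 Ω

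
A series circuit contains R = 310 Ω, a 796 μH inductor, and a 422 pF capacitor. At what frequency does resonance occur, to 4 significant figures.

274.6 kHz

ω₀ = 1/√(LC) = 1/√(0.000796 × 4.22e-10) = 1.725e+06 rad/s
f₀ = ω₀/(2π) = 274.6 kHz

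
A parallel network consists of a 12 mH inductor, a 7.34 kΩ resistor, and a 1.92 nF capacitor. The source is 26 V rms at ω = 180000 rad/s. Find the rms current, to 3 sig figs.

X_L = ωL = 2160 Ω
X_C = 1/(ωC) = 2890 Ω
Parallel: admittances add. Y = 1/R + 1/(jωL) + jωC
Y = (0.000136 − j0.000117) S
|Y| = 0.000180 S → |Z| = 1/|Y| = 5560 Ω, ∠Z = −∠Y = 40.7°
I = V/|Z| = 26/5560 = 4.68 mA

4.68 mA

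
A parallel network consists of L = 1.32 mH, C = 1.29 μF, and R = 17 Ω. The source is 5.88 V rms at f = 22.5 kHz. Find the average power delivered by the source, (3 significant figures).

ω = 2πf = 141400 rad/s
X_L = ωL = 187 Ω
X_C = 1/(ωC) = 5.48 Ω
Parallel: admittances add. Y = 1/R + 1/(jωL) + jωC
Y = (0.0588 + j0.177) S
|Y| = 0.187 S → |Z| = 1/|Y| = 5.36 Ω, ∠Z = −∠Y = -71.6°
I = V/|Z| = 1.10 A
P = VI cos φ = 5.88 × 1.10 × cos(-71.6°) = 2.03 W

2.03 W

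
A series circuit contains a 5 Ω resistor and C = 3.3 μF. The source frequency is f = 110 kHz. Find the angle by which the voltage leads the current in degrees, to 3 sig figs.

-5.01°

ω = 2πf = 691200 rad/s
X_C = 1/(ωC) = 0.438 Ω
Z = 5.00 − j0.438 Ω
|Z| = √(5.00² + 0.438²) = 5.02 Ω
∠Z = arctan(-0.438/5.00) = -5.01°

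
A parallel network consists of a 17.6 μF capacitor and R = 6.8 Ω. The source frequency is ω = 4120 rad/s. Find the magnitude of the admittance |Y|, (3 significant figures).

164 mS

X_C = 1/(ωC) = 13.8 Ω
Parallel: admittances add. Y = 1/R + jωC
Y = (0.147 + j0.0725) S
|Y| = 0.164 S → |Z| = 1/|Y| = 6.10 Ω, ∠Z = −∠Y = -26.2°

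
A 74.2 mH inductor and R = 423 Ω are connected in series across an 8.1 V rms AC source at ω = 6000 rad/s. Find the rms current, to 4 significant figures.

X_L = ωL = 445.2 Ω
Z = 423.0 + j445.2 Ω
|Z| = √(423.0² + 445.2²) = 614.1 Ω
I = V/|Z| = 8.1/614.1 = 13.19 mA

13.19 mA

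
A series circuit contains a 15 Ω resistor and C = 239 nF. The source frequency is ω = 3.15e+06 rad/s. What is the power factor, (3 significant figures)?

X_C = 1/(ωC) = 1.33 Ω
Z = 15.0 − j1.33 Ω
|Z| = √(15.0² + 1.33²) = 15.1 Ω
∠Z = arctan(-1.33/15.0) = -5.06°
cos φ = cos(-5.06°) = 0.996

0.996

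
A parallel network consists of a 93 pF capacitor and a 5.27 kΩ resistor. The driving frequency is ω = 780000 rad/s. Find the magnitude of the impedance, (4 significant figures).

4923 Ω

X_C = 1/(ωC) = 13790 Ω
Parallel: admittances add. Y = 1/R + jωC
Y = (0.0001898 + j7.254e-05) S
|Y| = 0.0002031 S → |Z| = 1/|Y| = 4923 Ω, ∠Z = −∠Y = -20.92°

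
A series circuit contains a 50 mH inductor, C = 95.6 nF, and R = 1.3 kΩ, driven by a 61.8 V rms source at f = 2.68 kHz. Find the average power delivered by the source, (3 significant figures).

2.86 W

ω = 2πf = 16840 rad/s
X_L = ωL = 842 Ω
X_C = 1/(ωC) = 621 Ω
Net reactance X = X_L − X_C = 221 Ω
Z = 1300 + j221 Ω
|Z| = √(1300² + 221²) = 1320 Ω
∠Z = arctan(221/1300) = 9.64°
I = V/|Z| = 46.9 mA
P = VI cos φ = 61.8 × 0.0469 × cos(9.64°) = 2.86 W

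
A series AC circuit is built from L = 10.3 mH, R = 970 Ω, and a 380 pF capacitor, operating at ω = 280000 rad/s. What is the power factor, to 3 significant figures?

X_L = ωL = 2880 Ω
X_C = 1/(ωC) = 9400 Ω
Net reactance X = X_L − X_C = -6510 Ω
Z = 970 − j6510 Ω
|Z| = √(970² + 6510²) = 6590 Ω
∠Z = arctan(-6510/970) = -81.5°
cos φ = cos(-81.5°) = 0.147

0.147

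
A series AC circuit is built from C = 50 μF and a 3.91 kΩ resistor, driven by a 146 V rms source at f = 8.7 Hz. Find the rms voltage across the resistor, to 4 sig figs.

145.4 V

ω = 2πf = 54.66 rad/s
X_C = 1/(ωC) = 365.9 Ω
Z = 3910 − j365.9 Ω
|Z| = √(3910² + 365.9²) = 3927 Ω
I = V/|Z| = 37.18 mA
V_R = I·|Z_R| = 0.03718 × 3910 = 145.4 V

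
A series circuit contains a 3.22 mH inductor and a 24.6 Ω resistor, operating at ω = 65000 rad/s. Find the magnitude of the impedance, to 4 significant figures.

X_L = ωL = 209.3 Ω
Z = 24.60 + j209.3 Ω
|Z| = √(24.60² + 209.3²) = 210.7 Ω

210.7 Ω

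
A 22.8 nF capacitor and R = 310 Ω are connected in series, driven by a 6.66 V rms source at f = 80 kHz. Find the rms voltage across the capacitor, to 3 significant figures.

1.80 V

ω = 2πf = 502700 rad/s
X_C = 1/(ωC) = 87.3 Ω
Z = 310 − j87.3 Ω
|Z| = √(310² + 87.3²) = 322 Ω
I = V/|Z| = 20.7 mA
V_C = I·|Z_C| = 0.0207 × 87.3 = 1.80 V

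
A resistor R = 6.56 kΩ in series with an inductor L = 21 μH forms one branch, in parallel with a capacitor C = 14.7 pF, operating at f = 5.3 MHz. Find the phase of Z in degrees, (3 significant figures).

-72.3°

ω = 2πf = 3.33e+07 rad/s
X_L = ωL = 699 Ω
X_C = 1/(ωC) = 2040 Ω
Branch 1 (R+jX_L): Z₁ = 6560 + j699 Ω, |Z₁| = 6600 Ω
Branch 2 (−jX_C): Z₂ = −j2040 Ω
Parallel: Z = Z₁Z₂/(Z₁+Z₂), |Z| = 2010 Ω, ∠Z = -72.3°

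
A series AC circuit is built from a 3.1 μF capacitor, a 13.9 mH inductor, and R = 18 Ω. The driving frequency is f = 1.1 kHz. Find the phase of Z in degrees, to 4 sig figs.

ω = 2πf = 6912 rad/s
X_L = ωL = 96.07 Ω
X_C = 1/(ωC) = 46.67 Ω
Net reactance X = X_L − X_C = 49.40 Ω
Z = 18.00 + j49.40 Ω
|Z| = √(18.00² + 49.40²) = 52.57 Ω
∠Z = arctan(49.40/18.00) = 69.98°

69.98°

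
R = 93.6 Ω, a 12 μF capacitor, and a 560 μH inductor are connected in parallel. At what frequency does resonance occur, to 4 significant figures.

1.941 kHz

ω₀ = 1/√(LC) = 1/√(0.00056 × 1.2e-05) = 12200 rad/s
f₀ = ω₀/(2π) = 1.941 kHz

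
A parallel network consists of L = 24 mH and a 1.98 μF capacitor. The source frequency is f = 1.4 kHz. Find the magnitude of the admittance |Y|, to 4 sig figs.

12.68 mS

ω = 2πf = 8796 rad/s
X_L = ωL = 211.1 Ω
X_C = 1/(ωC) = 57.42 Ω
Parallel: admittances add. Y = 1/(jωL) + jωC
Y = (0 + j0.01268) S
|Y| = 0.01268 S → |Z| = 1/|Y| = 78.86 Ω, ∠Z = −∠Y = -90.00°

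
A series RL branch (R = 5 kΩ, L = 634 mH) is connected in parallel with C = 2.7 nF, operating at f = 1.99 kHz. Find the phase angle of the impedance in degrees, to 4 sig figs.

44.78°

ω = 2πf = 12500 rad/s
X_L = ωL = 7927 Ω
X_C = 1/(ωC) = 29620 Ω
Branch 1 (R+jX_L): Z₁ = 5000 + j7927 Ω, |Z₁| = 9372 Ω
Branch 2 (−jX_C): Z₂ = −j29620 Ω
Parallel: Z = Z₁Z₂/(Z₁+Z₂), |Z| = 12470 Ω, ∠Z = 44.78°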